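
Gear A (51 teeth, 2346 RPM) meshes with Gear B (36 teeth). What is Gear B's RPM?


Gear ratio = 51:36 = 17:12
RPM_B = RPM_A × (teeth_A / teeth_B)
= 2346 × (51/36)
= 3323.5 RPM

3323.5 RPM


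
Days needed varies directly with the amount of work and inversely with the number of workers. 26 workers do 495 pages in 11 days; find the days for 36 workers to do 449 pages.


Days ∝ work / workers, so d₂ = d₁ × (m₁/m₂) × (w₂/w₁)
Workers factor (inverse): 26/36 ≈ 0.7222
Work factor (direct): 449/495 ≈ 0.9071
d₂ = 11 × 26/36 × 449/495 = (11 × 26 × 449) / (36 × 495) = 128414/17820
≈ 7.21 days

7.21 days


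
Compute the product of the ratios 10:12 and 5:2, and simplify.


Compound ratio = (10×5) : (12×2)
= 50:24
GCD = 2
= 25:12

25:12


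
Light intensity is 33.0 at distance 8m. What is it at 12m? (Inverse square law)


I₁d₁² = I₂d₂²
I₂ = I₁ × (d₁/d₂)²
= 33.0 × (8/12)²
= 33.0 × 64/144
= 2112/144
≈ 14.6667

14.6667


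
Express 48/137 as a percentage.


Percentage = (part / whole) × 100
= (48 / 137) × 100
≈ 35.04%

35.04%


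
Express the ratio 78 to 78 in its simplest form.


GCD(78, 78) = 78
78/78 : 78/78
= 1:1

1:1


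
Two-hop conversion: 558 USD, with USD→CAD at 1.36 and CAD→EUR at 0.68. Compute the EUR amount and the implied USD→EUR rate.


Step 1: 558 USD × 1.36 = 758.88 CAD
Step 2: 758.88 CAD × 0.68 = 516.04 EUR
Implied rate USD→EUR = 1.36 × 0.68 = 0.9248
= 516.04 EUR; implied rate 0.9248 EUR/USD

516.04 EUR; implied rate 0.9248 EUR/USD


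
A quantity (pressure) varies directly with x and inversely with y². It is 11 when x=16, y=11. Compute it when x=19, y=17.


z = k·x/y²
Solve for k using the known point: k = z·y²/x = 11×121/16 = 1331/16 = 83.1875
Now evaluate at x=19, y=17:
z = k × 19 / 289 = (1331 × 19) / (16 × 289) = 25289/4624
≈ 5.4691

5.4691


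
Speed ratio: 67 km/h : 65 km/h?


Ratio = 67:65
GCD = 1
Simplified = 67:65
Time ratio (same distance) = 65:67
Speed ratio = 67:65

67:65


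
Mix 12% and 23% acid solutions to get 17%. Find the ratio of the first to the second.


Let x parts of 12% mix with y parts of 23%.
12x + 23y = 17(x + y)
12x + 23y = 17x + 17y
x(12 - 17) = y(17 - 23)
x/y = (23 - 17)/(17 - 12) = 6/5
Simplify: 6:5
= 6:5

6:5


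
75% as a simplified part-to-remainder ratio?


75% means 75 parts out of 100; remainder = 25
Part : remainder = 75:25
GCD = 25
= 3:1

3:1


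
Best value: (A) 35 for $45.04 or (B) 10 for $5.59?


Deal A: $45.04/35 = $1.2869/unit
Deal B: $5.59/10 = $0.5590/unit
B is cheaper per unit
= Deal B

Deal B


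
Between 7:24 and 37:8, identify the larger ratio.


7/24 = 0.2917
37/8 = 4.6250
0.2917 < 4.6250, so 7:24 is less
= 37:8

37:8


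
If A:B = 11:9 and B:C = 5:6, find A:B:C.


Match B: multiply A:B by 5 → 55:45
Multiply B:C by 9 → 45:54
Combined: 55:45:54
GCD = 1
= 55:45:54

55:45:54


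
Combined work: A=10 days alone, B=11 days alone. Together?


Rate of A = 1/10 per day
Rate of B = 1/11 per day
Combined rate = 1/10 + 1/11 = 21/110 ≈ 0.1909 per day
Days = 1 / combined rate = 110/21
≈ 5.24 days

5.24 days


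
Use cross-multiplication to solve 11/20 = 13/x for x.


Cross multiply: 11 × x = 20 × 13
11x = 260
x = 260 / 11
= 23.64

23.64


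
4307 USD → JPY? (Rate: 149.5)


Amount × rate = 4307 × 149.5
= 643896.50 JPY

643896.50 JPY


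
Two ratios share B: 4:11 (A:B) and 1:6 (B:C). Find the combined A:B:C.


Match B: multiply A:B by 1 → 4:11
Multiply B:C by 11 → 11:66
Combined: 4:11:66
GCD = 1
= 4:11:66

4:11:66


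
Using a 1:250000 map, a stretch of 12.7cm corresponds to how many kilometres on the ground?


Real distance = map distance × scale
= 12.7cm × 250000
= 3175000 cm = 31750.0 m
= 31.750 km

31.750 km


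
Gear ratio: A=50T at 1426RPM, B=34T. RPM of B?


Gear ratio = 50:34 = 25:17
RPM_B = RPM_A × (teeth_A / teeth_B)
= 1426 × (50/34)
= 2097.1 RPM

2097.1 RPM


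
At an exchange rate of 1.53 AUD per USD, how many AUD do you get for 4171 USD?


Amount × rate = 4171 × 1.53
= 6381.63 AUD

6381.63 AUD


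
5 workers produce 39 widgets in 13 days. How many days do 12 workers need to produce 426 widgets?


Days ∝ work / workers, so d₂ = d₁ × (m₁/m₂) × (w₂/w₁)
Workers factor (inverse): 5/12 ≈ 0.4167
Work factor (direct): 426/39 ≈ 10.9231
d₂ = 13 × 5/12 × 426/39 = (13 × 5 × 426) / (12 × 39) = 27690/468
≈ 59.17 days

59.17 days


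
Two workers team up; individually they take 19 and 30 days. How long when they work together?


Rate of A = 1/19 per day
Rate of B = 1/30 per day
Combined rate = 1/19 + 1/30 = 49/570 ≈ 0.0860 per day
Days = 1 / combined rate = 570/49
≈ 11.63 days

11.63 days


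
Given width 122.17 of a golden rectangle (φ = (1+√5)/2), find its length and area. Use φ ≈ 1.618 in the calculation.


φ = (1 + √5) / 2 ≈ 1.618
Length = width × φ = 122.17 × 1.618 = 197.67106
≈ 197.67
Area = width × length = 122.17 × 197.67106 = 24149.4734002 ≈ 24149.47
= Length: 197.67, Area: 24149.47

Length: 197.67, Area: 24149.47


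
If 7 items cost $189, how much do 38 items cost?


Direct proportion: y/x = constant
k = 189/7 = 27.0000
y₂ = k × 38 = 189 × 38 / 7 = 7182/7
= 1026.00

1026.00


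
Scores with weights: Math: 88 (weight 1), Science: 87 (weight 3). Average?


Numerator = 88×1 + 87×3
= 88 + 261
= 349
Total weight = 4
Weighted avg = 349/4
= 87.25

87.25


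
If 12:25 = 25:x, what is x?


Cross multiply: 12 × x = 25 × 25
12x = 625
x = 625 / 12
= 52.08

52.08


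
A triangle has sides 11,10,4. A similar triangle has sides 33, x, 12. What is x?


Scale factor = 33/11 = 3
Missing side = 10 × 3
= 30.0

30.0


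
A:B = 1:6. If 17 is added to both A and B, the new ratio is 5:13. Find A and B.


Let A = 1k, B = 6k.
(1k + 17) / (6k + 17) = 5/13
Cross-multiply: 13(1k + 17) = 5(6k + 17)
13k + 221 = 30k + 85
13k - 30k = 85 - 221
-17k = -136
k = -136/-17 = 8
A = 1×8 = 8, B = 6×8 = 48
= A = 8, B = 48

A = 8, B = 48


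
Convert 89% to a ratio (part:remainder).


89% means 89 parts out of 100; remainder = 11
Part : remainder = 89:11
GCD = 1
= 89:11

89:11


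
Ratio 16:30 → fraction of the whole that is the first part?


Total parts = 16 + 30 = 46
First part: 16/46 = 8/23
= 8/23

8/23


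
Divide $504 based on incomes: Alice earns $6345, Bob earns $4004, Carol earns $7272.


Total income = 6345 + 4004 + 7272 = $17621
Alice: $504 × 6345/17621 = $181.48
Bob: $504 × 4004/17621 = $114.52
Carol: $504 × 7272/17621 = $208.00
= Alice: $181.48, Bob: $114.52, Carol: $208.00

Alice: $181.48, Bob: $114.52, Carol: $208.00


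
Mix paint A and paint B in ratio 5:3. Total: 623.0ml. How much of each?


Total parts = 5 + 3 = 8
paint A: 623.0 × 5/8 = 389.4ml
paint B: 623.0 × 3/8 = 233.6ml
= 389.4ml and 233.6ml

389.4ml and 233.6ml


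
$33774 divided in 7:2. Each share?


Total parts = 7 + 2 = 9
Part 1: 33774 × 7/9 = 26268.67
Part 2: 33774 × 2/9 = 7505.33
= Part 1: $26268.67, Part 2: $7505.33

Part 1: $26268.67, Part 2: $7505.33


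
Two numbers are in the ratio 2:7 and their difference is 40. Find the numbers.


Let A = 2k, B = 7k.
7k - 2k = 40
5k = 40 → k = 40/5 = 8
A = 2×8 = 16, B = 7×8 = 56
= A = 16, B = 56

A = 16, B = 56


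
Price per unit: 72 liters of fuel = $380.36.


Unit rate = total / quantity
= 380.36 / 72
= $5.28 per unit

$5.28 per unit


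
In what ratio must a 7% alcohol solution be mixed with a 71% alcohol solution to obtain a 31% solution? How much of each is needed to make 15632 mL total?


Let x parts of 7% mix with y parts of 71%.
7x + 71y = 31(x + y)
7x + 71y = 31x + 31y
x(7 - 31) = y(31 - 71)
x/y = (71 - 31)/(31 - 7) = 40/24
Simplify: 5:3
Total parts = 8; one part = 15632/8 = 1954.00 mL
7% solution: 5×1954.00 = 9770.00 mL
71% solution: 3×1954.00 = 5862.00 mL
= ratio 5:3; 9770.00 mL and 5862.00 mL

ratio 5:3; 9770.00 mL and 5862.00 mL


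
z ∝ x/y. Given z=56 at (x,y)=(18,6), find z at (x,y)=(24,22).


z = k·x/y
Solve for k using the known point: k = z·y/x = 56×6/18 = 336/18 ≈ 18.6667
Now evaluate at x=24, y=22:
z = k × 24 / 22 = (336 × 24) / (18 × 22) = 8064/396
≈ 20.3636

20.3636


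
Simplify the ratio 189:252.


GCD(189, 252) = 63
189/63 : 252/63
= 3:4

3:4


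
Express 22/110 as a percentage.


Percentage = (part / whole) × 100
= (22 / 110) × 100
= 20.00%

20.00%


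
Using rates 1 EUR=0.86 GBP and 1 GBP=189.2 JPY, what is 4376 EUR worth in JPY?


Step 1: 4376 EUR × 0.86 = 3763.36 GBP
Step 2: 3763.36 GBP × 189.2 = 712027.71 JPY
Implied rate EUR→JPY = 0.86 × 189.2 = 162.7120
= 712027.71 JPY

712027.71 JPY


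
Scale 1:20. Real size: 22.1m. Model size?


Model size = real / scale
= 22.1 / 20
= 1.1050 m

1.1050 m


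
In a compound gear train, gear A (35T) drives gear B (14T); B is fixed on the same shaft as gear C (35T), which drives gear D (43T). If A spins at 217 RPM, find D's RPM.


Stage 1: RPM_B = RPM_A × t_A/t_B = 217 × 35/14 = 7595/14 = 542.50
B and C share a shaft → RPM_C = RPM_B
Stage 2: RPM_D = RPM_C × t_C/t_D = RPM_A × (t_A×t_C)/(t_B×t_D)
Overall ratio = (35×35)/(14×43) = 1225/602
RPM_D = 217 × 1225/602 = 265825/602
≈ 441.57 RPM

441.57 RPM


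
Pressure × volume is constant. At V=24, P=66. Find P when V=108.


Inverse proportion: x × y = constant
k = 24 × 66 = 1584
y₂ = k / 108 = 1584 / 108
= 14.67

14.67


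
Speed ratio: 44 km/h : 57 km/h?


Ratio = 44:57
GCD = 1
Simplified = 44:57
Time ratio (same distance) = 57:44
Speed ratio = 44:57

44:57


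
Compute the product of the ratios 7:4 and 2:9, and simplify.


Compound ratio = (7×2) : (4×9)
= 14:36
GCD = 2
= 7:18

7:18


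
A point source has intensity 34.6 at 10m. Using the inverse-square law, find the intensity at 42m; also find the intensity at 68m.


I₁d₁² = I₂d₂²
I at 42m = 34.6 × (10/42)² = 34.6 × 100/1764 = 3460/1764 ≈ 1.9615
I at 68m = 34.6 × (10/68)² = 34.6 × 100/4624 = 3460/4624 ≈ 0.7483
= 1.9615 and 0.7483

1.9615 and 0.7483


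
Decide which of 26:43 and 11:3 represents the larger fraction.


26/43 = 0.6047
11/3 = 3.6667
0.6047 < 3.6667, so 26:43 is less
= 11:3

11:3


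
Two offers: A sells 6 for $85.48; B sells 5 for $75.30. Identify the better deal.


Deal A: $85.48/6 = $14.2467/unit
Deal B: $75.30/5 = $15.0600/unit
A is cheaper per unit
= Deal A

Deal A


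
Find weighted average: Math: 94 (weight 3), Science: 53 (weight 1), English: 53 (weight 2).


Numerator = 94×3 + 53×1 + 53×2
= 282 + 53 + 106
= 441
Total weight = 6
Weighted avg = 441/6
= 73.50

73.50


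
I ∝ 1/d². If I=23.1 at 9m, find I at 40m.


I₁d₁² = I₂d₂²
I₂ = I₁ × (d₁/d₂)²
= 23.1 × (9/40)²
= 23.1 × 81/1600
= 1871.1/1600
≈ 1.1694

1.1694


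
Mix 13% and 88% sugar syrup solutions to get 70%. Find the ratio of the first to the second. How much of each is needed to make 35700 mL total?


Let x parts of 13% mix with y parts of 88%.
13x + 88y = 70(x + y)
13x + 88y = 70x + 70y
x(13 - 70) = y(70 - 88)
x/y = (88 - 70)/(70 - 13) = 18/57
Simplify: 6:19
Total parts = 25; one part = 35700/25 = 1428.00 mL
13% solution: 6×1428.00 = 8568.00 mL
88% solution: 19×1428.00 = 27132.00 mL
= ratio 6:19; 8568.00 mL and 27132.00 mL

ratio 6:19; 8568.00 mL and 27132.00 mL


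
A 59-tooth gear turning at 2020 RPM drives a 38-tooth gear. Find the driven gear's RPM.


Gear ratio = 59:38 = 59:38
RPM_B = RPM_A × (teeth_A / teeth_B)
= 2020 × (59/38)
= 3136.3 RPM

3136.3 RPM


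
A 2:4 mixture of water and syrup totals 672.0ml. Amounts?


Total parts = 2 + 4 = 6
water: 672.0 × 2/6 = 224.0ml
syrup: 672.0 × 4/6 = 448.0ml
= 224.0ml and 448.0ml

224.0ml and 448.0ml


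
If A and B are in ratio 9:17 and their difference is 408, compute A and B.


Let A = 9k, B = 17k.
17k - 9k = 408
8k = 408 → k = 408/8 = 51
A = 9×51 = 459, B = 17×51 = 867
= A = 459, B = 867

A = 459, B = 867


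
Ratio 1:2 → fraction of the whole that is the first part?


Total parts = 1 + 2 = 3
First part: 1/3 = 1/3
= 1/3

1/3


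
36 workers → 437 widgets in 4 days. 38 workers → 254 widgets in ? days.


Days ∝ work / workers, so d₂ = d₁ × (m₁/m₂) × (w₂/w₁)
Workers factor (inverse): 36/38 ≈ 0.9474
Work factor (direct): 254/437 ≈ 0.5812
d₂ = 4 × 36/38 × 254/437 = (4 × 36 × 254) / (38 × 437) = 36576/16606
≈ 2.20 days

2.20 days


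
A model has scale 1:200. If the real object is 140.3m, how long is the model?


Model size = real / scale
= 140.3 / 200
= 0.7015 m

0.7015 m


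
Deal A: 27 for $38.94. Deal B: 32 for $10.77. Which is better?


Deal A: $38.94/27 = $1.4422/unit
Deal B: $10.77/32 = $0.3366/unit
B is cheaper per unit
= Deal B

Deal B


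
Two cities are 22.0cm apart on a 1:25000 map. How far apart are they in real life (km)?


Real distance = map distance × scale
= 22.0cm × 25000
= 550000 cm = 5500.0 m
= 5.500 km

5.500 km


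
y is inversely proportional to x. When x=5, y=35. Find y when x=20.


Inverse proportion: x × y = constant
k = 5 × 35 = 175
y₂ = k / 20 = 175 / 20
= 8.75

8.75


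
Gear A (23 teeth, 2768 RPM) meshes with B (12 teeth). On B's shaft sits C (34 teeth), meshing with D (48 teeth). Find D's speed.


Stage 1: RPM_B = RPM_A × t_A/t_B = 2768 × 23/12 = 63664/12 ≈ 5305.33
B and C share a shaft → RPM_C = RPM_B
Stage 2: RPM_D = RPM_C × t_C/t_D = RPM_A × (t_A×t_C)/(t_B×t_D)
Overall ratio = (23×34)/(12×48) = 782/576
RPM_D = 2768 × 782/576 = 2164576/576
≈ 3757.94 RPM

3757.94 RPM


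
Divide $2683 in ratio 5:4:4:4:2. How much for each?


Total parts = 5 + 4 + 4 + 4 + 2 = 19
Part 1: 2683 × 5/19 = 706.05
Part 2: 2683 × 4/19 = 564.84
Part 3: 2683 × 4/19 = 564.84
Part 4: 2683 × 4/19 = 564.84
Part 5: 2683 × 2/19 = 282.42
= Part 1: $706.05, Part 2: $564.84, Part 3: $564.84, Part 4: $564.84, Part 5: $282.42

Part 1: $706.05, Part 2: $564.84, Part 3: $564.84, Part 4: $564.84, Part 5: $282.42


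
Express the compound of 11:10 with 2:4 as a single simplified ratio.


Compound ratio = (11×2) : (10×4)
= 22:40
GCD = 2
= 11:20

11:20


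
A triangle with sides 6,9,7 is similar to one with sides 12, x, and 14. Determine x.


Scale factor = 12/6 = 2
Missing side = 9 × 2
= 18.0

18.0


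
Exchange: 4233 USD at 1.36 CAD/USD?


Amount × rate = 4233 × 1.36
= 5756.88 CAD

5756.88 CAD


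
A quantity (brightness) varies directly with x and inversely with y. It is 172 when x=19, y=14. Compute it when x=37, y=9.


z = k·x/y
Solve for k using the known point: k = z·y/x = 172×14/19 = 2408/19 ≈ 126.7368
Now evaluate at x=37, y=9:
z = k × 37 / 9 = (2408 × 37) / (19 × 9) = 89096/171
≈ 521.0292

521.0292


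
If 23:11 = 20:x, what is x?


Cross multiply: 23 × x = 11 × 20
23x = 220
x = 220 / 23
= 9.57

9.57


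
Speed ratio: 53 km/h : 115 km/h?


Ratio = 53:115
GCD = 1
Simplified = 53:115
Time ratio (same distance) = 115:53
Speed ratio = 53:115

53:115


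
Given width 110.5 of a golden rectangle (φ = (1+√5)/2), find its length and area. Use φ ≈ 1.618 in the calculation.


φ = (1 + √5) / 2 ≈ 1.618
Length = width × φ = 110.5 × 1.618 = 178.789
≈ 178.79
Area = width × length = 110.5 × 178.789 = 19756.1845 ≈ 19756.18
= Length: 178.79, Area: 19756.18

Length: 178.79, Area: 19756.18


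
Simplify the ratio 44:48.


GCD(44, 48) = 4
44/4 : 48/4
= 11:12

11:12


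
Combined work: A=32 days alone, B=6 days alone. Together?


Rate of A = 1/32 per day
Rate of B = 1/6 per day
Combined rate = 1/32 + 1/6 = 38/192 ≈ 0.1979 per day
Days = 1 / combined rate = 192/38
≈ 5.05 days

5.05 days


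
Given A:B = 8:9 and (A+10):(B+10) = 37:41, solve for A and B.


Let A = 8k, B = 9k.
(8k + 10) / (9k + 10) = 37/41
Cross-multiply: 41(8k + 10) = 37(9k + 10)
328k + 410 = 333k + 370
328k - 333k = 370 - 410
-5k = -40
k = -40/-5 = 8
A = 8×8 = 64, B = 9×8 = 72
= A = 64, B = 72

A = 64, B = 72


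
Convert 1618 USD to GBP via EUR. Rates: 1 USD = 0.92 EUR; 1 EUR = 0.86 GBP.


Step 1: 1618 USD × 0.92 = 1488.56 EUR
Step 2: 1488.56 EUR × 0.86 = 1280.16 GBP
Implied rate USD→GBP = 0.92 × 0.86 = 0.7912
= 1280.16 GBP

1280.16 GBP


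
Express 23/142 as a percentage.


Percentage = (part / whole) × 100
= (23 / 142) × 100
≈ 16.20%

16.20%


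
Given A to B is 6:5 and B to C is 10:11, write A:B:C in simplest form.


Match B: multiply A:B by 10 → 60:50
Multiply B:C by 5 → 50:55
Combined: 60:50:55
GCD = 5
= 12:10:11

12:10:11


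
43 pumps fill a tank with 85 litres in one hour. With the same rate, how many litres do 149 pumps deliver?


Direct proportion: y/x = constant
k = 85/43 ≈ 1.9767
y₂ = k × 149 = 85 × 149 / 43 = 12665/43
≈ 294.53

294.53


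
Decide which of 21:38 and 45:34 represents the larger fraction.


21/38 = 0.5526
45/34 = 1.3235
0.5526 < 1.3235, so 21:38 is less
= 45:34

45:34


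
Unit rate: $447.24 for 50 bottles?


Unit rate = total / quantity
= 447.24 / 50
= $8.94 per unit

$8.94 per unit


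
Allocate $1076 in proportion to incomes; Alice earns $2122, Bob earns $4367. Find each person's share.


Total income = 2122 + 4367 = $6489
Alice: $1076 × 2122/6489 = $351.87
Bob: $1076 × 4367/6489 = $724.13
= Alice: $351.87, Bob: $724.13

Alice: $351.87, Bob: $724.13


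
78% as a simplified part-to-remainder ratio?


78% means 78 parts out of 100; remainder = 22
Part : remainder = 78:22
GCD = 2
= 39:11

39:11


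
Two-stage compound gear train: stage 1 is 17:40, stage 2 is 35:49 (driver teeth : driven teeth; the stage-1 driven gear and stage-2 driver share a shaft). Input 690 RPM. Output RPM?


Stage 1: RPM_B = RPM_A × t_A/t_B = 690 × 17/40 = 11730/40 = 293.25
B and C share a shaft → RPM_C = RPM_B
Stage 2: RPM_D = RPM_C × t_C/t_D = RPM_A × (t_A×t_C)/(t_B×t_D)
Overall ratio = (17×35)/(40×49) = 595/1960
RPM_D = 690 × 595/1960 = 410550/1960
≈ 209.46 RPM

209.46 RPM


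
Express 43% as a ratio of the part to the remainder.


43% means 43 parts out of 100; remainder = 57
Part : remainder = 43:57
GCD = 1
= 43:57

43:57


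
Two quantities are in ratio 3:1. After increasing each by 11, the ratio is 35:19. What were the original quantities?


Let A = 3k, B = 1k.
(3k + 11) / (1k + 11) = 35/19
Cross-multiply: 19(3k + 11) = 35(1k + 11)
57k + 209 = 35k + 385
57k - 35k = 385 - 209
22k = 176
k = 176/22 = 8
A = 3×8 = 24, B = 1×8 = 8
= A = 24, B = 8

A = 24, B = 8


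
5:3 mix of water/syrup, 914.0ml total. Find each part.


Total parts = 5 + 3 = 8
water: 914.0 × 5/8 = 571.3ml
syrup: 914.0 × 3/8 = 342.8ml
= 571.3ml and 342.8ml

571.3ml and 342.8ml


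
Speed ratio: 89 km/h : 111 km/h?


Ratio = 89:111
GCD = 1
Simplified = 89:111
Time ratio (same distance) = 111:89
Speed ratio = 89:111

89:111


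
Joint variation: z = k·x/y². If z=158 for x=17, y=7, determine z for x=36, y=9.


z = k·x/y²
Solve for k using the known point: k = z·y²/x = 158×49/17 = 7742/17 ≈ 455.4118
Now evaluate at x=36, y=9:
z = k × 36 / 81 = (7742 × 36) / (17 × 81) = 278712/1377
≈ 202.4052

202.4052


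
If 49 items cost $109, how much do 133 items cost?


Direct proportion: y/x = constant
k = 109/49 ≈ 2.2245
y₂ = k × 133 = 109 × 133 / 49 = 14497/49
≈ 295.86

295.86


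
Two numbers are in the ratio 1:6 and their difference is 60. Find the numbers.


Let A = 1k, B = 6k.
6k - 1k = 60
5k = 60 → k = 60/5 = 12
A = 1×12 = 12, B = 6×12 = 72
= A = 12, B = 72

A = 12, B = 72


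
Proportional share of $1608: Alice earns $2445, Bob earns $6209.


Total income = 2445 + 6209 = $8654
Alice: $1608 × 2445/8654 = $454.31
Bob: $1608 × 6209/8654 = $1153.69
= Alice: $454.31, Bob: $1153.69

Alice: $454.31, Bob: $1153.69


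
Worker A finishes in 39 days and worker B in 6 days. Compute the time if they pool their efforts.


Rate of A = 1/39 per day
Rate of B = 1/6 per day
Combined rate = 1/39 + 1/6 = 45/234 ≈ 0.1923 per day
Days = 1 / combined rate = 234/45
= 5.20 days

5.20 days


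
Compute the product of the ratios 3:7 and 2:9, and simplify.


Compound ratio = (3×2) : (7×9)
= 6:63
GCD = 3
= 2:21

2:21


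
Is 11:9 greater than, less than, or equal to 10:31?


11/9 = 1.2222
10/31 = 0.3226
1.2222 > 0.3226, so 11:9 is greater
= greater than

greater than


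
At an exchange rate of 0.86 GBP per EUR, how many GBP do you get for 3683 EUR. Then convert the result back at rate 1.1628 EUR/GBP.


Amount × rate = 3683 × 0.86 = 3167.38 GBP
Round-trip: 3167.38 × 1.1628 = 3683.03 EUR
= 3167.38 GBP, then 3683.03 EUR

3167.38 GBP, then 3683.03 EUR


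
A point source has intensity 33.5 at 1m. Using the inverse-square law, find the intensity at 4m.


I₁d₁² = I₂d₂²
I₂ = I₁ × (d₁/d₂)²
= 33.5 × (1/4)²
= 33.5 × 1/16
= 33.5/16
≈ 2.0938

2.0938


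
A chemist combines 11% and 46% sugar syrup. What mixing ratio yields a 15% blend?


Let x parts of 11% mix with y parts of 46%.
11x + 46y = 15(x + y)
11x + 46y = 15x + 15y
x(11 - 15) = y(15 - 46)
x/y = (46 - 15)/(15 - 11) = 31/4
Simplify: 31:4
= 31:4

31:4


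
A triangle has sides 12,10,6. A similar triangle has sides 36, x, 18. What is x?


Scale factor = 36/12 = 3
Missing side = 10 × 3
= 30.0

30.0


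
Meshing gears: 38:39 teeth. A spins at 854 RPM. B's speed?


Gear ratio = 38:39 = 38:39
RPM_B = RPM_A × (teeth_A / teeth_B)
= 854 × (38/39)
= 832.1 RPM

832.1 RPM


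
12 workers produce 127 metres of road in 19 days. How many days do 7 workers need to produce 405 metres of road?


Days ∝ work / workers, so d₂ = d₁ × (m₁/m₂) × (w₂/w₁)
Workers factor (inverse): 12/7 ≈ 1.7143
Work factor (direct): 405/127 ≈ 3.1890
d₂ = 19 × 12/7 × 405/127 = (19 × 12 × 405) / (7 × 127) = 92340/889
≈ 103.87 days

103.87 days


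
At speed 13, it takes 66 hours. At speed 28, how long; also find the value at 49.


Inverse proportion: x × y = constant
k = 13 × 66 = 858
At x=28: k/28 = 30.64
At x=49: k/49 = 17.51
= 30.64 and 17.51

30.64 and 17.51


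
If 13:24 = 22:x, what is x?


Cross multiply: 13 × x = 24 × 22
13x = 528
x = 528 / 13
= 40.62

40.62


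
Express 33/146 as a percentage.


Percentage = (part / whole) × 100
= (33 / 146) × 100
≈ 22.60%

22.60%


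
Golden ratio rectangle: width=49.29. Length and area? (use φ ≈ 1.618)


φ = (1 + √5) / 2 ≈ 1.618
Length = width × φ = 49.29 × 1.618 = 79.75122
≈ 79.75
Area = width × length = 49.29 × 79.75122 = 3930.9376338 ≈ 3930.94
= Length: 79.75, Area: 3930.94

Length: 79.75, Area: 3930.94


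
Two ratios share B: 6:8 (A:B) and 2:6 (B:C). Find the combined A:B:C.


Match B: multiply A:B by 2 → 12:16
Multiply B:C by 8 → 16:48
Combined: 12:16:48
GCD = 4
= 3:4:12

3:4:12


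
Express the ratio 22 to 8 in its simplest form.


GCD(22, 8) = 2
22/2 : 8/2
= 11:4

11:4


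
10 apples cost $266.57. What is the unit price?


Unit rate = total / quantity
= 266.57 / 10
= $26.66 per unit

$26.66 per unit


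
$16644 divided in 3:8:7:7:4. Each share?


Total parts = 3 + 8 + 7 + 7 + 4 = 29
Part 1: 16644 × 3/29 = 1721.79
Part 2: 16644 × 8/29 = 4591.45
Part 3: 16644 × 7/29 = 4017.52
Part 4: 16644 × 7/29 = 4017.52
Part 5: 16644 × 4/29 = 2295.72
= Part 1: $1721.79, Part 2: $4591.45, Part 3: $4017.52, Part 4: $4017.52, Part 5: $2295.72

Part 1: $1721.79, Part 2: $4591.45, Part 3: $4017.52, Part 4: $4017.52, Part 5: $2295.72


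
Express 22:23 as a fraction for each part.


Total parts = 22 + 23 = 45
First part: 22/45 = 22/45
Second part: 23/45 = 23/45
= 22/45 and 23/45

22/45 and 23/45


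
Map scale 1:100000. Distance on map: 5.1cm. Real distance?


Real distance = map distance × scale
= 5.1cm × 100000
= 510000 cm = 5100.0 m
= 5.100 km

5.100 km


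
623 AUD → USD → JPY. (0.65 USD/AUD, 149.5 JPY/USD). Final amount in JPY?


Step 1: 623 AUD × 0.65 = 404.95 USD
Step 2: 404.95 USD × 149.5 = 60540.03 JPY
Implied rate AUD→JPY = 0.65 × 149.5 = 97.1750
= 60540.03 JPY

60540.03 JPY


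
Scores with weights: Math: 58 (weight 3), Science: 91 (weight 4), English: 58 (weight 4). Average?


Numerator = 58×3 + 91×4 + 58×4
= 174 + 364 + 232
= 770
Total weight = 11
Weighted avg = 770/11
= 70.00

70.00


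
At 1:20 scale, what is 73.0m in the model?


Model size = real / scale
= 73.0 / 20
= 3.6500 m

3.6500 m


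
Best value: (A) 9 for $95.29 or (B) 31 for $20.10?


Deal A: $95.29/9 = $10.5878/unit
Deal B: $20.10/31 = $0.6484/unit
B is cheaper per unit
= Deal B

Deal B


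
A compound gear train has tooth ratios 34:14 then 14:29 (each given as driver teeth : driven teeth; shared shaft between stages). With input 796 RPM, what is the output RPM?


Stage 1: RPM_B = RPM_A × t_A/t_B = 796 × 34/14 = 27064/14 ≈ 1933.14
B and C share a shaft → RPM_C = RPM_B
Stage 2: RPM_D = RPM_C × t_C/t_D = RPM_A × (t_A×t_C)/(t_B×t_D)
Overall ratio = (34×14)/(14×29) = 476/406
RPM_D = 796 × 476/406 = 378896/406
≈ 933.24 RPM

933.24 RPM


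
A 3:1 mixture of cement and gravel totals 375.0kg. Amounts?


Total parts = 3 + 1 = 4
cement: 375.0 × 3/4 = 281.3kg
gravel: 375.0 × 1/4 = 93.8kg
= 281.3kg and 93.8kg

281.3kg and 93.8kg


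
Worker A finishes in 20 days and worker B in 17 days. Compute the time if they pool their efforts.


Rate of A = 1/20 per day
Rate of B = 1/17 per day
Combined rate = 1/20 + 1/17 = 37/340 ≈ 0.1088 per day
Days = 1 / combined rate = 340/37
≈ 9.19 days

9.19 days


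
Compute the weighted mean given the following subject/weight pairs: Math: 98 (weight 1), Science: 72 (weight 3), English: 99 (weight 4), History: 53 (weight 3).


Numerator = 98×1 + 72×3 + 99×4 + 53×3
= 98 + 216 + 396 + 159
= 869
Total weight = 11
Weighted avg = 869/11
= 79.00

79.00


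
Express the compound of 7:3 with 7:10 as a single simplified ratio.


Compound ratio = (7×7) : (3×10)
= 49:30
GCD = 1
= 49:30

49:30


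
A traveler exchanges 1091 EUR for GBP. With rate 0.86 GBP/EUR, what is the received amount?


Amount × rate = 1091 × 0.86
= 938.26 GBP

938.26 GBP


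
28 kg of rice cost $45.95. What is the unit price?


Unit rate = total / quantity
= 45.95 / 28
= $1.64 per unit

$1.64 per unit


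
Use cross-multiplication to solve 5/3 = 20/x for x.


Cross multiply: 5 × x = 3 × 20
5x = 60
x = 60 / 5
= 12.00

12.00


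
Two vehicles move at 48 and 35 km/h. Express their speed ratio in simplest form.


Ratio = 48:35
GCD = 1
Simplified = 48:35
Time ratio (same distance) = 35:48
Speed ratio = 48:35

48:35


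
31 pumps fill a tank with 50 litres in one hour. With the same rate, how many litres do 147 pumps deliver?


Direct proportion: y/x = constant
k = 50/31 ≈ 1.6129
y₂ = k × 147 = 50 × 147 / 31 = 7350/31
≈ 237.10

237.10


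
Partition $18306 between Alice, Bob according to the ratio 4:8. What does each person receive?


Total parts = 4 + 8 = 12
Alice: 18306 × 4/12 = 6102.00
Bob: 18306 × 8/12 = 12204.00
= Alice: $6102.00, Bob: $12204.00

Alice: $6102.00, Bob: $12204.00


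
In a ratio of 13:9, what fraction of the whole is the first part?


Total parts = 13 + 9 = 22
First part: 13/22 = 13/22
= 13/22

13/22


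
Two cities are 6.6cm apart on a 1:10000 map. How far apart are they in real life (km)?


Real distance = map distance × scale
= 6.6cm × 10000
= 66000 cm = 660.0 m
= 0.660 km

0.660 km


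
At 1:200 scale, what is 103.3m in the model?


Model size = real / scale
= 103.3 / 200
= 0.5165 m

0.5165 m


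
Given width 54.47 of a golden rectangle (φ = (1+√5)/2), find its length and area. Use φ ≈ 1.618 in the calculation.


φ = (1 + √5) / 2 ≈ 1.618
Length = width × φ = 54.47 × 1.618 = 88.13246
≈ 88.13
Area = width × length = 54.47 × 88.13246 = 4800.5750962 ≈ 4800.58
= Length: 88.13, Area: 4800.58

Length: 88.13, Area: 4800.58


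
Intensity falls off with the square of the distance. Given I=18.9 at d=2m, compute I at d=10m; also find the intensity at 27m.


I₁d₁² = I₂d₂²
I at 10m = 18.9 × (2/10)² = 18.9 × 4/100 = 75.6/100 = 0.7560
I at 27m = 18.9 × (2/27)² = 18.9 × 4/729 = 75.6/729 ≈ 0.1037
= 0.7560 and 0.1037

0.7560 and 0.1037


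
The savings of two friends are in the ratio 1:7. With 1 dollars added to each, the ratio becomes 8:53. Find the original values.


Let A = 1k, B = 7k.
(1k + 1) / (7k + 1) = 8/53
Cross-multiply: 53(1k + 1) = 8(7k + 1)
53k + 53 = 56k + 8
53k - 56k = 8 - 53
-3k = -45
k = -45/-3 = 15
A = 1×15 = 15, B = 7×15 = 105
= A = 15, B = 105

A = 15, B = 105


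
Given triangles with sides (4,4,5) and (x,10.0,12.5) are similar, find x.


Scale factor = 10.0/4 = 2.5
Missing side = 4 × 2.5
= 10.0

10.0


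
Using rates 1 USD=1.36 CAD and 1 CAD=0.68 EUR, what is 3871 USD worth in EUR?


Step 1: 3871 USD × 1.36 = 5264.56 CAD
Step 2: 5264.56 CAD × 0.68 = 3579.90 EUR
Implied rate USD→EUR = 1.36 × 0.68 = 0.9248
= 3579.90 EUR

3579.90 EUR


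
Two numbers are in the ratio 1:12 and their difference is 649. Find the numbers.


Let A = 1k, B = 12k.
12k - 1k = 649
11k = 649 → k = 649/11 = 59
A = 1×59 = 59, B = 12×59 = 708
= A = 59, B = 708

A = 59, B = 708


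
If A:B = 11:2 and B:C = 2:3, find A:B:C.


Match B: multiply A:B by 2 → 22:4
Multiply B:C by 2 → 4:6
Combined: 22:4:6
GCD = 2
= 11:2:3

11:2:3


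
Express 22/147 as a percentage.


Percentage = (part / whole) × 100
= (22 / 147) × 100
≈ 14.97%

14.97%


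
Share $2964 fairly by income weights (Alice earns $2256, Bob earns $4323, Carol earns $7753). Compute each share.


Total income = 2256 + 4323 + 7753 = $14332
Alice: $2964 × 2256/14332 = $466.56
Bob: $2964 × 4323/14332 = $894.04
Carol: $2964 × 7753/14332 = $1603.40
= Alice: $466.56, Bob: $894.04, Carol: $1603.40

Alice: $466.56, Bob: $894.04, Carol: $1603.40


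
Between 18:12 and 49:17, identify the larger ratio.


18/12 = 1.5000
49/17 = 2.8824
1.5000 < 2.8824, so 18:12 is less
= 49:17

49:17


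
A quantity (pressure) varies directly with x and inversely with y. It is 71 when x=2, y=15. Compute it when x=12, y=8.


z = k·x/y
Solve for k using the known point: k = z·y/x = 71×15/2 = 1065/2 = 532.5000
Now evaluate at x=12, y=8:
z = k × 12 / 8 = (1065 × 12) / (2 × 8) = 12780/16
= 798.7500

798.7500


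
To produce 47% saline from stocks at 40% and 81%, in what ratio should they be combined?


Let x parts of 40% mix with y parts of 81%.
40x + 81y = 47(x + y)
40x + 81y = 47x + 47y
x(40 - 47) = y(47 - 81)
x/y = (81 - 47)/(47 - 40) = 34/7
Simplify: 34:7
= 34:7

34:7


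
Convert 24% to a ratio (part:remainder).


24% means 24 parts out of 100; remainder = 76
Part : remainder = 24:76
GCD = 4
= 6:19

6:19


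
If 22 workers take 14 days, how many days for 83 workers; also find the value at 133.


Inverse proportion: x × y = constant
k = 22 × 14 = 308
At x=83: k/83 = 3.71
At x=133: k/133 = 2.32
= 3.71 and 2.32

3.71 and 2.32


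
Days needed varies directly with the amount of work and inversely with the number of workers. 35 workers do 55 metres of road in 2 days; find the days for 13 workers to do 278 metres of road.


Days ∝ work / workers, so d₂ = d₁ × (m₁/m₂) × (w₂/w₁)
Workers factor (inverse): 35/13 ≈ 2.6923
Work factor (direct): 278/55 ≈ 5.0545
d₂ = 2 × 35/13 × 278/55 = (2 × 35 × 278) / (13 × 55) = 19460/715
≈ 27.22 days

27.22 days


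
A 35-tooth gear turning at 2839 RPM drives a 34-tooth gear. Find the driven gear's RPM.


Gear ratio = 35:34 = 35:34
RPM_B = RPM_A × (teeth_A / teeth_B)
= 2839 × (35/34)
= 2922.5 RPM

2922.5 RPM


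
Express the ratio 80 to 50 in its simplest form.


GCD(80, 50) = 10
80/10 : 50/10
= 8:5

8:5


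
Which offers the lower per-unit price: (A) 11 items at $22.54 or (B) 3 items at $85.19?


Deal A: $22.54/11 = $2.0491/unit
Deal B: $85.19/3 = $28.3967/unit
A is cheaper per unit
= Deal A

Deal A


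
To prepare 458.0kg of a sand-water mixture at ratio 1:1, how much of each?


Total parts = 1 + 1 = 2
sand: 458.0 × 1/2 = 229.0kg
water: 458.0 × 1/2 = 229.0kg
= 229.0kg and 229.0kg

229.0kg and 229.0kg


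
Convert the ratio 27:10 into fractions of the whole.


Total parts = 27 + 10 = 37
First part: 27/37 = 27/37
Second part: 10/37 = 10/37
= 27/37 and 10/37

27/37 and 10/37


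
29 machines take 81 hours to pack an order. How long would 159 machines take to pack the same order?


Inverse proportion: x × y = constant
k = 29 × 81 = 2349
y₂ = k / 159 = 2349 / 159
= 14.77

14.77


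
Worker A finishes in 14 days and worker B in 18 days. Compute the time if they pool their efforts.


Rate of A = 1/14 per day
Rate of B = 1/18 per day
Combined rate = 1/14 + 1/18 = 32/252 ≈ 0.1270 per day
Days = 1 / combined rate = 252/32
≈ 7.88 days

7.88 days


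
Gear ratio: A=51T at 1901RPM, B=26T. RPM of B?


Gear ratio = 51:26 = 51:26
RPM_B = RPM_A × (teeth_A / teeth_B)
= 1901 × (51/26)
= 3728.9 RPM

3728.9 RPM


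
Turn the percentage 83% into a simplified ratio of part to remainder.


83% means 83 parts out of 100; remainder = 17
Part : remainder = 83:17
GCD = 1
= 83:17

83:17


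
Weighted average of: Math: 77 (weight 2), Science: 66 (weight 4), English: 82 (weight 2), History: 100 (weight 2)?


Numerator = 77×2 + 66×4 + 82×2 + 100×2
= 154 + 264 + 164 + 200
= 782
Total weight = 10
Weighted avg = 782/10
= 78.20

78.20


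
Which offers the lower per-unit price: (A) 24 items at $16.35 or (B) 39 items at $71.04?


Deal A: $16.35/24 = $0.6813/unit
Deal B: $71.04/39 = $1.8215/unit
A is cheaper per unit
= Deal A

Deal A


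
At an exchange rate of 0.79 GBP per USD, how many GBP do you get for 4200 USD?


Amount × rate = 4200 × 0.79
= 3318.00 GBP

3318.00 GBP


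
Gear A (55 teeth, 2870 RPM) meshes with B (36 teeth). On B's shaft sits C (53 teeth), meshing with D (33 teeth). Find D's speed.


Stage 1: RPM_B = RPM_A × t_A/t_B = 2870 × 55/36 = 157850/36 ≈ 4384.72
B and C share a shaft → RPM_C = RPM_B
Stage 2: RPM_D = RPM_C × t_C/t_D = RPM_A × (t_A×t_C)/(t_B×t_D)
Overall ratio = (55×53)/(36×33) = 2915/1188
RPM_D = 2870 × 2915/1188 = 8366050/1188
≈ 7042.13 RPM

7042.13 RPM


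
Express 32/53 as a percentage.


Percentage = (part / whole) × 100
= (32 / 53) × 100
≈ 60.38%

60.38%


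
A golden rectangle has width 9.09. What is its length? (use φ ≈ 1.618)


φ = (1 + √5) / 2 ≈ 1.618
Length = width × φ = 9.09 × 1.618 = 14.70762
≈ 14.71

14.71


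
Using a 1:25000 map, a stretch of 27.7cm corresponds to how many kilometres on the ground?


Real distance = map distance × scale
= 27.7cm × 25000
= 692500 cm = 6925.0 m
= 6.925 km

6.925 km


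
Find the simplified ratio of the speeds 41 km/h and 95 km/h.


Ratio = 41:95
GCD = 1
Simplified = 41:95
Time ratio (same distance) = 95:41
Speed ratio = 41:95

41:95


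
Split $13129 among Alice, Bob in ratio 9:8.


Total parts = 9 + 8 = 17
Alice: 13129 × 9/17 = 6950.65
Bob: 13129 × 8/17 = 6178.35
= Alice: $6950.65, Bob: $6178.35

Alice: $6950.65, Bob: $6178.35


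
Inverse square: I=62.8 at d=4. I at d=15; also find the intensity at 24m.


I₁d₁² = I₂d₂²
I at 15m = 62.8 × (4/15)² = 62.8 × 16/225 = 1004.8/225 ≈ 4.4658
I at 24m = 62.8 × (4/24)² = 62.8 × 16/576 = 1004.8/576 ≈ 1.7444
= 4.4658 and 1.7444

4.4658 and 1.7444


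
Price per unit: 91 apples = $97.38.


Unit rate = total / quantity
= 97.38 / 91
= $1.07 per unit

$1.07 per unit


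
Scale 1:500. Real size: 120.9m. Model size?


Model size = real / scale
= 120.9 / 500
= 0.2418 m

0.2418 m


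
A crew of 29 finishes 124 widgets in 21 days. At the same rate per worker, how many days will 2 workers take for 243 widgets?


Days ∝ work / workers, so d₂ = d₁ × (m₁/m₂) × (w₂/w₁)
Workers factor (inverse): 29/2 = 14.5000
Work factor (direct): 243/124 ≈ 1.9597
d₂ = 21 × 29/2 × 243/124 = (21 × 29 × 243) / (2 × 124) = 147987/248
≈ 596.72 days

596.72 days


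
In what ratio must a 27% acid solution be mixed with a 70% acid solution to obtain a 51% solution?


Let x parts of 27% mix with y parts of 70%.
27x + 70y = 51(x + y)
27x + 70y = 51x + 51y
x(27 - 51) = y(51 - 70)
x/y = (70 - 51)/(51 - 27) = 19/24
Simplify: 19:24
= 19:24

19:24


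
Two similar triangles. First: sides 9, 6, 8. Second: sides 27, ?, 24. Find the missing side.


Scale factor = 27/9 = 3
Missing side = 6 × 3
= 18.0

18.0


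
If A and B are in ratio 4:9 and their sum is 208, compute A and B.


Let A = 4k, B = 9k.
4k + 9k = 208
13k = 208 → k = 208/13 = 16
A = 4×16 = 64, B = 9×16 = 144
= A = 64, B = 144

A = 64, B = 144


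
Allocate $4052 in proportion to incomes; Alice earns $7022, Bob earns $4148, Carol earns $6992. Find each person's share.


Total income = 7022 + 4148 + 6992 = $18162
Alice: $4052 × 7022/18162 = $1566.63
Bob: $4052 × 4148/18162 = $925.43
Carol: $4052 × 6992/18162 = $1559.94
= Alice: $1566.63, Bob: $925.43, Carol: $1559.94

Alice: $1566.63, Bob: $925.43, Carol: $1559.94


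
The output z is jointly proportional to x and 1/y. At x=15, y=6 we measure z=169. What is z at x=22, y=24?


z = k·x/y
Solve for k using the known point: k = z·y/x = 169×6/15 = 1014/15 = 67.6000
Now evaluate at x=22, y=24:
z = k × 22 / 24 = (1014 × 22) / (15 × 24) = 22308/360
≈ 61.9667

61.9667


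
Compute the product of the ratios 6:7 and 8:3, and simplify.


Compound ratio = (6×8) : (7×3)
= 48:21
GCD = 3
= 16:7

16:7


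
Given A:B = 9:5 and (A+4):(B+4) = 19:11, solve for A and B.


Let A = 9k, B = 5k.
(9k + 4) / (5k + 4) = 19/11
Cross-multiply: 11(9k + 4) = 19(5k + 4)
99k + 44 = 95k + 76
99k - 95k = 76 - 44
4k = 32
k = 32/4 = 8
A = 9×8 = 72, B = 5×8 = 40
= A = 72, B = 40

A = 72, B = 40


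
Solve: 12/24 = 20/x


Cross multiply: 12 × x = 24 × 20
12x = 480
x = 480 / 12
= 40.00

40.00


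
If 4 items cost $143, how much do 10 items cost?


Direct proportion: y/x = constant
k = 143/4 = 35.7500
y₂ = k × 10 = 143 × 10 / 4 = 1430/4
= 357.50

357.50


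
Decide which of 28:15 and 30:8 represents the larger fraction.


28/15 = 1.8667
30/8 = 3.7500
1.8667 < 3.7500, so 28:15 is less
= 30:8

30:8


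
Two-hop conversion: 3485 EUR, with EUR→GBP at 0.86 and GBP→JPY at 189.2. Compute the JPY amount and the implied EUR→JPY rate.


Step 1: 3485 EUR × 0.86 = 2997.10 GBP
Step 2: 2997.10 GBP × 189.2 = 567051.32 JPY
Implied rate EUR→JPY = 0.86 × 189.2 = 162.7120
= 567051.32 JPY; implied rate 162.7120 JPY/EUR

567051.32 JPY; implied rate 162.7120 JPY/EUR


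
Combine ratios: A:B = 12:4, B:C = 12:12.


Match B: multiply A:B by 12 → 144:48
Multiply B:C by 4 → 48:48
Combined: 144:48:48
GCD = 48
= 3:1:1

3:1:1


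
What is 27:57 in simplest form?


GCD(27, 57) = 3
27/3 : 57/3
= 9:19

9:19


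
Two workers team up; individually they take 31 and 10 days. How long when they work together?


Rate of A = 1/31 per day
Rate of B = 1/10 per day
Combined rate = 1/31 + 1/10 = 41/310 ≈ 0.1323 per day
Days = 1 / combined rate = 310/41
≈ 7.56 days

7.56 days


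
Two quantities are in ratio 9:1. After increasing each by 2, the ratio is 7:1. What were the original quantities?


Let A = 9k, B = 1k.
(9k + 2) / (1k + 2) = 7/1
Cross-multiply: 1(9k + 2) = 7(1k + 2)
9k + 2 = 7k + 14
9k - 7k = 14 - 2
2k = 12
k = 12/2 = 6
A = 9×6 = 54, B = 1×6 = 6
= A = 54, B = 6

A = 54, B = 6


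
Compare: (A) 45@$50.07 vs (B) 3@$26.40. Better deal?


Deal A: $50.07/45 = $1.1127/unit
Deal B: $26.40/3 = $8.8000/unit
A is cheaper per unit
= Deal A

Deal A
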